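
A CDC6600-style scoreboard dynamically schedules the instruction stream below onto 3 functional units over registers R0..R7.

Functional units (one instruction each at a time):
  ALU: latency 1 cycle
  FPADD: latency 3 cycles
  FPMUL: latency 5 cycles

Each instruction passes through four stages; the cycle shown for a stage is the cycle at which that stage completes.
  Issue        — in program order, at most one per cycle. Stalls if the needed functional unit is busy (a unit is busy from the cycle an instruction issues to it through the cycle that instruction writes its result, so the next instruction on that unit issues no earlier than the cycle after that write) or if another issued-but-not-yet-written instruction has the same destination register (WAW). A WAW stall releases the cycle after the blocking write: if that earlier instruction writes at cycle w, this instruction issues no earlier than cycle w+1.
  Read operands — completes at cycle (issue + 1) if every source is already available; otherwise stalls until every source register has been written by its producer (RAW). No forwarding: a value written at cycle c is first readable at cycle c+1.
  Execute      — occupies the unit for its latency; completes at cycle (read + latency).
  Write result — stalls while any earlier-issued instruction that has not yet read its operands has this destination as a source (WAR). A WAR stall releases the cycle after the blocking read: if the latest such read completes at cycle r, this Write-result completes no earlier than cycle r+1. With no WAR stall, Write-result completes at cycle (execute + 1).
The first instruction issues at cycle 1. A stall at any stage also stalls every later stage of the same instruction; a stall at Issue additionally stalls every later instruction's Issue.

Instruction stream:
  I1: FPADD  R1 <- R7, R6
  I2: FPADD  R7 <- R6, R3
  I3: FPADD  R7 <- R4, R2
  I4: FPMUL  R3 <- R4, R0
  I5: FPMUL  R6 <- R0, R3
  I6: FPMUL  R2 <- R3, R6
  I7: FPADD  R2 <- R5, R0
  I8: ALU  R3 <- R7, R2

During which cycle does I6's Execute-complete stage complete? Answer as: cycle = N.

c1: I1→FPADD
c2: I1 RO
c5: I1 EX
c6: I1 WR R1
c7: I2→FPADD
c8: I2 RO
c11: I2 EX
c12: I2 WR R7
c13: I3→FPADD
c14: I3 RO · I4→FPMUL
c15: I4 RO
c17: I3 EX
c18: I3 WR R7
c20: I4 EX
c21: I4 WR R3
c22: I5→FPMUL
c23: I5 RO
c28: I5 EX
c29: I5 WR R6
c30: I6→FPMUL
c31: I6 RO
c36: I6 EX
c37: I6 WR R2
c38: I7→FPADD
c39: I7 RO · I8→ALU
c42: I7 EX
c43: I7 WR R2
c44: I8 RO
c45: I8 EX
c46: I8 WR R3

cycle = 36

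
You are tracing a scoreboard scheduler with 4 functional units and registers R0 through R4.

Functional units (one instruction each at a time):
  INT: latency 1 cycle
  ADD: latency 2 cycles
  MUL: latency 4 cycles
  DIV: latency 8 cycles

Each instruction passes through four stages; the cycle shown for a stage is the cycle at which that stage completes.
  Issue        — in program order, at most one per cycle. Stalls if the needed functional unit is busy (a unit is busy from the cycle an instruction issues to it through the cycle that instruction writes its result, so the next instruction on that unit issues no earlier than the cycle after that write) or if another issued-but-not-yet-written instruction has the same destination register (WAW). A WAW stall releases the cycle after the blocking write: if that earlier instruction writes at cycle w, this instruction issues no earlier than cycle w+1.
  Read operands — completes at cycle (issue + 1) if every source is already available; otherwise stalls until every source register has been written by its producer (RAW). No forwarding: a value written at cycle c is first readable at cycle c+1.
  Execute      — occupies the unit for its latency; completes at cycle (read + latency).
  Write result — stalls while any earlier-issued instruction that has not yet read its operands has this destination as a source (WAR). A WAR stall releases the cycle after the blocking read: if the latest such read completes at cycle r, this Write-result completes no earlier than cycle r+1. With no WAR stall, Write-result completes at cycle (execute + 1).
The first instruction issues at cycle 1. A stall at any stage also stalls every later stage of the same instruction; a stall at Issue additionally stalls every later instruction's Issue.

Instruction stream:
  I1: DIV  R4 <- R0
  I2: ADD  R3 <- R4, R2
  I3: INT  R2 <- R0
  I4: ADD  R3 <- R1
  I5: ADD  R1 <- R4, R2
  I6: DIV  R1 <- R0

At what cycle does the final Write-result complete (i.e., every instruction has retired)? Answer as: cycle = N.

t=1  issue I1 (DIV)
t=2  I1 read-ops | issue I2 (ADD)
t=3  issue I3 (INT)
t=4  I3 read-ops
t=5  I3 finished on INT
t=10  I1 finished on DIV
t=11  I1→R4
t=12  I2 read-ops
t=13  I3→R2
t=14  I2 finished on ADD
t=15  I2→R3
t=16  issue I4 (ADD)
t=17  I4 read-ops
t=19  I4 finished on ADD
t=20  I4→R3
t=21  issue I5 (ADD)
t=22  I5 read-ops
t=24  I5 finished on ADD
t=25  I5→R1
t=26  issue I6 (DIV)
t=27  I6 read-ops
t=35  I6 finished on DIV
t=36  I6→R1

cycle = 36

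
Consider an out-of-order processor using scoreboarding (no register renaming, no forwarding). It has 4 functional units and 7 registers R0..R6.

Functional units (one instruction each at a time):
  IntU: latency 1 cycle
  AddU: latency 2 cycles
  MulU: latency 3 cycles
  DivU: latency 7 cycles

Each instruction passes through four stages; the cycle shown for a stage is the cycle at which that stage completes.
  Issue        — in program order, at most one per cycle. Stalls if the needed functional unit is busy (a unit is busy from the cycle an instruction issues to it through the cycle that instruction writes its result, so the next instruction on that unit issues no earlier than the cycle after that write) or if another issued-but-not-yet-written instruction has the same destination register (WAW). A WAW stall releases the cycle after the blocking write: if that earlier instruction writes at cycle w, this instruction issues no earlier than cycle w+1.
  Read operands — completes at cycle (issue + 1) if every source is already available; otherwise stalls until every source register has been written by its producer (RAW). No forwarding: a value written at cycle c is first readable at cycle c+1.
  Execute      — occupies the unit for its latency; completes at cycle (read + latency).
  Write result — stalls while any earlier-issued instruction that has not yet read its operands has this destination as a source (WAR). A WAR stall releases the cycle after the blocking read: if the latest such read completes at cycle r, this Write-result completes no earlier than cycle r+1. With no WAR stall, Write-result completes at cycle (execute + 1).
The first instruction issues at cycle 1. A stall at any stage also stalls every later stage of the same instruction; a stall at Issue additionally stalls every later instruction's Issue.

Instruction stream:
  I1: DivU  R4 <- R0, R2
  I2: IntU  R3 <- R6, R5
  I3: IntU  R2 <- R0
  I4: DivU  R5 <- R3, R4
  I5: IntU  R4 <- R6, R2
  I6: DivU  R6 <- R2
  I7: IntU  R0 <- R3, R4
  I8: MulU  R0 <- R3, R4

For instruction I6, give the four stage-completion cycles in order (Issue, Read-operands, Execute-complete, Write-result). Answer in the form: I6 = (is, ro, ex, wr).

I1  is:1  ro:2  ex:9  wr:10
I2  is:2  ro:3  ex:4  wr:5
I3  is:6  ro:7  ex:8  wr:9  — struct: IntU busy until I2 writes@5
I4  is:11  ro:12  ex:19  wr:20  — struct: DivU busy until I1 writes@10
I5  is:12  ro:13  ex:14  wr:15
I6  is:21  ro:22  ex:29  wr:30  — struct: DivU busy until I4 writes@20
I7  is:22  ro:23  ex:24  wr:25
I8  is:26  ro:27  ex:30  wr:31  — WAW R0: wait I7 write@25

I6 = (21, 22, 29, 30)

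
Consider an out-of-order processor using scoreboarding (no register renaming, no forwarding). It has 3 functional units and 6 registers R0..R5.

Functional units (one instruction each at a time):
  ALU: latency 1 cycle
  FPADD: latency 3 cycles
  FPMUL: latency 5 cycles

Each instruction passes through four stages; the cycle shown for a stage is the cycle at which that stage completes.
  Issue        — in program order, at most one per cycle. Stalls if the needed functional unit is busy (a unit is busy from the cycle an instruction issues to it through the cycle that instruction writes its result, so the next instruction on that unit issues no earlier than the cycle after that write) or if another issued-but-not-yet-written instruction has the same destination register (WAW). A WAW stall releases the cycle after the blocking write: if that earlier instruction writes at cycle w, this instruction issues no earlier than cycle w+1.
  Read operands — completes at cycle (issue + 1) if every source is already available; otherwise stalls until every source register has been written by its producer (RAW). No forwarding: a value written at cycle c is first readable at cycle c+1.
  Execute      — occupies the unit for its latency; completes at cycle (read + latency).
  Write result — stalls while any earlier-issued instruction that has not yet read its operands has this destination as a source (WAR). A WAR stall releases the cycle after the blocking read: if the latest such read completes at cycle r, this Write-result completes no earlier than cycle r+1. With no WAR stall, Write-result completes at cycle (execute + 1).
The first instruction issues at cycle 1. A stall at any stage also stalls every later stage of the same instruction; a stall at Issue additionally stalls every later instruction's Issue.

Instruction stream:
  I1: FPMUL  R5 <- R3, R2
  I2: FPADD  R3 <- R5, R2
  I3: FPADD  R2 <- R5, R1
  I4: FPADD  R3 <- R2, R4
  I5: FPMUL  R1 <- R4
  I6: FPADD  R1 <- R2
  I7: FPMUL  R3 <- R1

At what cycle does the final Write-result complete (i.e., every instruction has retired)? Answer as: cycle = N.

cycle = 41

1) issue 1, read 2, done 7, write 8
2) issue 2, read 9, done 12, write 13  <RAW R5: wait I1 write@8>
3) issue 14, read 15, done 18, write 19  <struct: FPADD busy until I2 writes@13>
4) issue 20, read 21, done 24, write 25  <struct: FPADD busy until I3 writes@19>
5) issue 21, read 22, done 27, write 28
6) issue 29, read 30, done 33, write 34  <WAW R1: wait I5 write@28>
7) issue 30, read 35, done 40, write 41  <RAW R1: wait I6 write@34>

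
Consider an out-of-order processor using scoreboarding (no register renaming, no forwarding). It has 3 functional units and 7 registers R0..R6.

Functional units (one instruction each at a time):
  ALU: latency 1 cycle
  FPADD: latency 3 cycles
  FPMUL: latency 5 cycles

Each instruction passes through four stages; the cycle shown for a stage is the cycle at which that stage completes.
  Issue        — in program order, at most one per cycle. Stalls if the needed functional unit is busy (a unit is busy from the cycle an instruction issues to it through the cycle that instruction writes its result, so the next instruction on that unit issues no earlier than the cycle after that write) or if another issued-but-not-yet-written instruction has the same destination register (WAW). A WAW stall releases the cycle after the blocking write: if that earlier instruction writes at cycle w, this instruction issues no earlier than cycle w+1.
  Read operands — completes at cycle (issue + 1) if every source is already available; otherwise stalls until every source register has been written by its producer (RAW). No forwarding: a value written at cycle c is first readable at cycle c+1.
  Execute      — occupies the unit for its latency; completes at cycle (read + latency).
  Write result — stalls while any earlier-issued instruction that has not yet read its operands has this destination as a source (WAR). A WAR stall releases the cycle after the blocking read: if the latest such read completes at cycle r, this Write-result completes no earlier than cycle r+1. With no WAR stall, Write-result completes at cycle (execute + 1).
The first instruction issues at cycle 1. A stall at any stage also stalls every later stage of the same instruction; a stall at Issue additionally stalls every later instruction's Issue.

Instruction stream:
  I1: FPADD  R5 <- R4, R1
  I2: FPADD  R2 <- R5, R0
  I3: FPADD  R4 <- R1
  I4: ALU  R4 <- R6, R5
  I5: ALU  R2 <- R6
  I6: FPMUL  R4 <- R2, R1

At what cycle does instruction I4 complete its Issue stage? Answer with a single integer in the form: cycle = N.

I1  is:1  ro:2  ex:5  wr:6
I2  is:7  ro:8  ex:11  wr:12  — struct: FPADD busy until I1 writes@6
I3  is:13  ro:14  ex:17  wr:18  — struct: FPADD busy until I2 writes@12
I4  is:19  ro:20  ex:21  wr:22  — WAW R4: wait I3 write@18
I5  is:23  ro:24  ex:25  wr:26  — struct: ALU busy until I4 writes@22
I6  is:24  ro:27  ex:32  wr:33  — RAW R2: wait I5 write@26

cycle = 19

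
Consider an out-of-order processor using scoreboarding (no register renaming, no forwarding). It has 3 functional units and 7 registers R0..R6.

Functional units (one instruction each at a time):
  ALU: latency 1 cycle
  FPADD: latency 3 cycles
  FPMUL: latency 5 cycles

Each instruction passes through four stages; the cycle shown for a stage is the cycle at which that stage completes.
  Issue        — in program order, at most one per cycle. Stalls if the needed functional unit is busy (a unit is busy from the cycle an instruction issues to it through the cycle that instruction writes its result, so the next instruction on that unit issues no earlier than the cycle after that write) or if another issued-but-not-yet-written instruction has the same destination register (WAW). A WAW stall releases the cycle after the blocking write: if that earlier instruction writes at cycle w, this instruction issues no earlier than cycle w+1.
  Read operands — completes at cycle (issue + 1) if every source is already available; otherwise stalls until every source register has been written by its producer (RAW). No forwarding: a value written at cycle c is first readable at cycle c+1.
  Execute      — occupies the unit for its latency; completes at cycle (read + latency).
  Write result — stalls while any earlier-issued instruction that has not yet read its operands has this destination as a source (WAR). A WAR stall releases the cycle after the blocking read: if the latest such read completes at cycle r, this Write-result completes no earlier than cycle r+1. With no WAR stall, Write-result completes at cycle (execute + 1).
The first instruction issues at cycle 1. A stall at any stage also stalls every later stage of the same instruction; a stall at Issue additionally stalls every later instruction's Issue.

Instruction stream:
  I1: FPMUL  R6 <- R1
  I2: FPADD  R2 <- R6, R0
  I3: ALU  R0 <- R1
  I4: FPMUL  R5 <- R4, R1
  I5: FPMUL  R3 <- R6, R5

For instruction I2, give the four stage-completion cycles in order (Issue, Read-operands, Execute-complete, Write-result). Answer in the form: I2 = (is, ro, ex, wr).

I2 = (2, 9, 12, 13)

cycle 1: I1 issues→FPMUL
cycle 2: I1 reads; I2 issues→FPADD
cycle 3: I3 issues→ALU
cycle 4: I3 reads
cycle 5: I3 exec-done
cycle 7: I1 exec-done
cycle 8: I1 writes R6
cycle 9: I2 reads; I4 issues→FPMUL
cycle 10: I3 writes R0; I4 reads
cycle 12: I2 exec-done
cycle 13: I2 writes R2
cycle 15: I4 exec-done
cycle 16: I4 writes R5
cycle 17: I5 issues→FPMUL
cycle 18: I5 reads
cycle 23: I5 exec-done
cycle 24: I5 writes R3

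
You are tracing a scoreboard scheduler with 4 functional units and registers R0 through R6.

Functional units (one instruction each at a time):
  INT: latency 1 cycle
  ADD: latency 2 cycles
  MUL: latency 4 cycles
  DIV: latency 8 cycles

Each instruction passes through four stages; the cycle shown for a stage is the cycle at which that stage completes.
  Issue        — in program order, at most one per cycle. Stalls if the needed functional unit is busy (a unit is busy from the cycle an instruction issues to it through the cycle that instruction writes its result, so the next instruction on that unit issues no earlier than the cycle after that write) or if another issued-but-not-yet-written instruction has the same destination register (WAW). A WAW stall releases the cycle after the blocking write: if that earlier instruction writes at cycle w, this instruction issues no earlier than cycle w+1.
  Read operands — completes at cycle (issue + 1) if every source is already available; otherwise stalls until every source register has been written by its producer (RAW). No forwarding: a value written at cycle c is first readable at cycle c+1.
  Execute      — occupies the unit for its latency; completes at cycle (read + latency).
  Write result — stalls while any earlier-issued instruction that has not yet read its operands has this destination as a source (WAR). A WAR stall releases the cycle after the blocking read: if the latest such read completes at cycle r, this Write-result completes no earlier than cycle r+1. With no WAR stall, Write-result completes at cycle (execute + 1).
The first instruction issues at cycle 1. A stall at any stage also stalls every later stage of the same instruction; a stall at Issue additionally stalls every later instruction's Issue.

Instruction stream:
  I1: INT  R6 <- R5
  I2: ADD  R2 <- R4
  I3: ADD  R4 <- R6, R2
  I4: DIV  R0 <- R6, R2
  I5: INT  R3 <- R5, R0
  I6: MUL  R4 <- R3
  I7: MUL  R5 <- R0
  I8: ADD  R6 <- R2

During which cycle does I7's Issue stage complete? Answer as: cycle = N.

I1 -> (1, 2, 3, 4)
I2 -> (2, 3, 5, 6)
I3 -> (7, 8, 10, 11)  // struct: ADD busy until I2 writes@6
I4 -> (8, 9, 17, 18)
I5 -> (9, 19, 20, 21)  // RAW R0: wait I4 write@18
I6 -> (12, 22, 26, 27)  // WAW R4: wait I3 write@11, RAW R3: wait I5 write@21
I7 -> (28, 29, 33, 34)  // struct: MUL busy until I6 writes@27
I8 -> (29, 30, 32, 33)

cycle = 28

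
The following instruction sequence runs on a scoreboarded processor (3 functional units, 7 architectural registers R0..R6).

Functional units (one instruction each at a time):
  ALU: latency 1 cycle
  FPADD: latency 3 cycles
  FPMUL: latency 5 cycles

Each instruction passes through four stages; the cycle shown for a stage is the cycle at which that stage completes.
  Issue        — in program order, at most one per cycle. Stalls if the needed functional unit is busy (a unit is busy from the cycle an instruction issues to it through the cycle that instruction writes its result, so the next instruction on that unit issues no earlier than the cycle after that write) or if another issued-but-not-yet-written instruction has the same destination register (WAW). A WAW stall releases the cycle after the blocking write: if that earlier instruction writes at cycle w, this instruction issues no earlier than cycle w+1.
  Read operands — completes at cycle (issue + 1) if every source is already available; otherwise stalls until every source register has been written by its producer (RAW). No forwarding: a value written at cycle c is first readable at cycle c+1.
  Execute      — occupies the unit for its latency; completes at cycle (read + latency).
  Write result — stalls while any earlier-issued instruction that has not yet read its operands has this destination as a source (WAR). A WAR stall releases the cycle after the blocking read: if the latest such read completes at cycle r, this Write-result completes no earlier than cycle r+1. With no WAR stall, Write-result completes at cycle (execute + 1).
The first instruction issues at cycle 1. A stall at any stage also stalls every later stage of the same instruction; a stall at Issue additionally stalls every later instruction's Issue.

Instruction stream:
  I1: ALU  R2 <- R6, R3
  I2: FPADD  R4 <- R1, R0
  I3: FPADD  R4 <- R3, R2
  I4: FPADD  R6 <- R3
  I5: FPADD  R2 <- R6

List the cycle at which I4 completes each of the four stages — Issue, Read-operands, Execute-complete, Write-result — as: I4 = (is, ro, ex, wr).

I4 = (14, 15, 18, 19)

[1] issue I1 (ALU)
[2] I1 read-ops, issue I2 (FPADD)
[3] I1 finished on ALU, I2 read-ops
[4] I1→R2
[6] I2 finished on FPADD
[7] I2→R4
[8] issue I3 (FPADD)
[9] I3 read-ops
[12] I3 finished on FPADD
[13] I3→R4
[14] issue I4 (FPADD)
[15] I4 read-ops
[18] I4 finished on FPADD
[19] I4→R6
[20] issue I5 (FPADD)
[21] I5 read-ops
[24] I5 finished on FPADD
[25] I5→R2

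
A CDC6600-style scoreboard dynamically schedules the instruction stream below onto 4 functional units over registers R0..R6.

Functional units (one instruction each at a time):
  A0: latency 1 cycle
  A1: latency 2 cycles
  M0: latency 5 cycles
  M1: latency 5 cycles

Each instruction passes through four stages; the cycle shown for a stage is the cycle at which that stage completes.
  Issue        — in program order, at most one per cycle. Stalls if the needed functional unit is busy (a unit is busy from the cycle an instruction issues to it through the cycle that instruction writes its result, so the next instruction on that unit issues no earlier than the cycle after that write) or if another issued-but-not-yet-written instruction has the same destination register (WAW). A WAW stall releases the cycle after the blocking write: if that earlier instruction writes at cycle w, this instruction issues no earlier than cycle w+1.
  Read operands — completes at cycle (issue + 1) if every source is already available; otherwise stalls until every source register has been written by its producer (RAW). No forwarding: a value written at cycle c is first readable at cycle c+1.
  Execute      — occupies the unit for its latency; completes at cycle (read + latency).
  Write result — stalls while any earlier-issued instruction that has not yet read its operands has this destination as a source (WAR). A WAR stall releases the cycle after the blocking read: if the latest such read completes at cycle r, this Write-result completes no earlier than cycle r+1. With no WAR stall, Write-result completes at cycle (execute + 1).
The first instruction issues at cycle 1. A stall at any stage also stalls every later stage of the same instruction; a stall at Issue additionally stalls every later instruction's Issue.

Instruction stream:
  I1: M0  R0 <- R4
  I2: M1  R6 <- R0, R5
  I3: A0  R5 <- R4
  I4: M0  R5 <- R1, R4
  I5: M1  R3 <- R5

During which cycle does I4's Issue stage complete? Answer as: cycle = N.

I1 -> (1, 2, 7, 8)
I2 -> (2, 9, 14, 15)  // RAW R0: wait I1 write@8
I3 -> (3, 4, 5, 10)  // WAR R5: wait I2 read@9
I4 -> (11, 12, 17, 18)  // WAW R5: wait I3 write@10
I5 -> (16, 19, 24, 25)  // struct: M1 busy until I2 writes@15, RAW R5: wait I4 write@18

cycle = 11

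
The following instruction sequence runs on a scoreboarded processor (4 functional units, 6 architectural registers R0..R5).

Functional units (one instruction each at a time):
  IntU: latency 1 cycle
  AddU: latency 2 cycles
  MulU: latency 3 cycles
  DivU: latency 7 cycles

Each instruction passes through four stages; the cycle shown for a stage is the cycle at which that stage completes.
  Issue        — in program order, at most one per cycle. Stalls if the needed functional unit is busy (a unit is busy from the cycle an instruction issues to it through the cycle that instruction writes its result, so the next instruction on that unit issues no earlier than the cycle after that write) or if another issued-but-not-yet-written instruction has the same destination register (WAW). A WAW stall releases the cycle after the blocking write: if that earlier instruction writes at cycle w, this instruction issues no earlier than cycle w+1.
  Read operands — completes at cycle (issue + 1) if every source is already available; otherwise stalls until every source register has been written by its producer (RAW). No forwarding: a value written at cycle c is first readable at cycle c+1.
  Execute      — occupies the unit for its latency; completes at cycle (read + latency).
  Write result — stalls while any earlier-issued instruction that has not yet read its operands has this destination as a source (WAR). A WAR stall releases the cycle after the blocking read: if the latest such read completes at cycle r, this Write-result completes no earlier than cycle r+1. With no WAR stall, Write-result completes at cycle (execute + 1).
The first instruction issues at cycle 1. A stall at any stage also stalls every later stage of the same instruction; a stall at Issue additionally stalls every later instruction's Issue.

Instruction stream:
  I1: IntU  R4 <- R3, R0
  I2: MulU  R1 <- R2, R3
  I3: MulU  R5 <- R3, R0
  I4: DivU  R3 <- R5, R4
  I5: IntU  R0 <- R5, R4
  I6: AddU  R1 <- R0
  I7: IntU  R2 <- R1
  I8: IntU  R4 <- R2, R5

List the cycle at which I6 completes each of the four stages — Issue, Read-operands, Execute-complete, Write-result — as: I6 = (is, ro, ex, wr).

I1: IS=1 RO=2 EX=3 WR=4
I2: IS=2 RO=3 EX=6 WR=7
I3: IS=8 RO=9 EX=12 WR=13  [struct: MulU busy until I2 writes@7]
I4: IS=9 RO=14 EX=21 WR=22  [RAW R5: wait I3 write@13]
I5: IS=10 RO=14 EX=15 WR=16  [RAW R5: wait I3 write@13]
I6: IS=11 RO=17 EX=19 WR=20  [RAW R0: wait I5 write@16]
I7: IS=17 RO=21 EX=22 WR=23  [struct: IntU busy until I5 writes@16; RAW R1: wait I6 write@20]
I8: IS=24 RO=25 EX=26 WR=27  [struct: IntU busy until I7 writes@23]

I6 = (11, 17, 19, 20)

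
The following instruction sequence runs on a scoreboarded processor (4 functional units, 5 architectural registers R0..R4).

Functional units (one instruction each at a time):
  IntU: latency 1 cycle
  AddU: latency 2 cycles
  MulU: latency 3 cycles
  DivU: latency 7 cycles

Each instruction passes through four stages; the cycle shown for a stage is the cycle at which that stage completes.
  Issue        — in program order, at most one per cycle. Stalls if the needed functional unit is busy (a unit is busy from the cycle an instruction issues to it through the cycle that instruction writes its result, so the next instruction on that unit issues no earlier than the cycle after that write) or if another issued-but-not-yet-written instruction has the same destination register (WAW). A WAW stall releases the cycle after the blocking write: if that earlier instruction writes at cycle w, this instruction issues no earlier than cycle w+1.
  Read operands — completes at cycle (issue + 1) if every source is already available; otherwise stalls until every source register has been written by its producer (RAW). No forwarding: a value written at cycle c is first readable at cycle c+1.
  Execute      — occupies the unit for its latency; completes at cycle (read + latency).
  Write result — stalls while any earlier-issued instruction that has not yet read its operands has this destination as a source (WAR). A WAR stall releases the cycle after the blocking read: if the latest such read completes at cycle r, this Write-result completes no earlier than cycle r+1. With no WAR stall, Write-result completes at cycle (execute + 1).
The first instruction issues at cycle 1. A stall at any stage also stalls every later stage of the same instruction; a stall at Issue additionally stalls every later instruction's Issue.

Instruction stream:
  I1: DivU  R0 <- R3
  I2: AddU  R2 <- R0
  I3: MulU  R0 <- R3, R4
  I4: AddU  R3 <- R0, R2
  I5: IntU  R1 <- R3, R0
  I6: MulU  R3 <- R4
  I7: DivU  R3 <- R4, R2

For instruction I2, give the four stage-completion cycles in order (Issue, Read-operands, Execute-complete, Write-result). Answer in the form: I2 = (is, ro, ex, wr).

I2 = (2, 11, 13, 14)

t=1  issue I1 (DivU)
t=2  I1 read-ops | issue I2 (AddU)
t=9  I1 finished on DivU
t=10  I1→R0
t=11  I2 read-ops | issue I3 (MulU)
t=12  I3 read-ops
t=13  I2 finished on AddU
t=14  I2→R2
t=15  I3 finished on MulU | issue I4 (AddU)
t=16  I3→R0 | issue I5 (IntU)
t=17  I4 read-ops
t=19  I4 finished on AddU
t=20  I4→R3
t=21  I5 read-ops | issue I6 (MulU)
t=22  I5 finished on IntU | I6 read-ops
t=23  I5→R1
t=25  I6 finished on MulU
t=26  I6→R3
t=27  issue I7 (DivU)
t=28  I7 read-ops
t=35  I7 finished on DivU
t=36  I7→R3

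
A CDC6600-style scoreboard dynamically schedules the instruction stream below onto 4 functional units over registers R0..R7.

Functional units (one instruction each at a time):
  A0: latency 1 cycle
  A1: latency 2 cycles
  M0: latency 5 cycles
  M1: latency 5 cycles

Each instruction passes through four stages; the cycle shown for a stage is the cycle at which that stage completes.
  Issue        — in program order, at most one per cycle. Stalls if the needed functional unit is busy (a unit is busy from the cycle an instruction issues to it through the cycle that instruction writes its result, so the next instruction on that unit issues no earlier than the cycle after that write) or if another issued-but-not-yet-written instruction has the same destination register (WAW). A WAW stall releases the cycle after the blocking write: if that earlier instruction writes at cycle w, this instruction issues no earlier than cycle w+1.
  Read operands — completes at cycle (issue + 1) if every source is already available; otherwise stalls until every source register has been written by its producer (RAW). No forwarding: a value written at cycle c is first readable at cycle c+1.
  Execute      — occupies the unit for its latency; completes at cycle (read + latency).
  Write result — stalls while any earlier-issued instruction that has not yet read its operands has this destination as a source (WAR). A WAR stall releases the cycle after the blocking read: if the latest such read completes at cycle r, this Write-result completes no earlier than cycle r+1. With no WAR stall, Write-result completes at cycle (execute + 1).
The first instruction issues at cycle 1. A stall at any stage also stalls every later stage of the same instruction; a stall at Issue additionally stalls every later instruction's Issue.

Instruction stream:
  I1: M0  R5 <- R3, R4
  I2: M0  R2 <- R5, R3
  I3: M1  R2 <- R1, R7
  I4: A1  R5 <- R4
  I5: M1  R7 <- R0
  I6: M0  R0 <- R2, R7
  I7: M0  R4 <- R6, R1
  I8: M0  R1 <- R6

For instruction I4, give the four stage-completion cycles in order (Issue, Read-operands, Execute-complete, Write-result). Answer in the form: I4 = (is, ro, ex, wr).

I4 = (18, 19, 21, 22)

[1] I1 issues→M0
[2] I1 reads
[7] I1 exec-done
[8] I1 writes R5
[9] I2 issues→M0
[10] I2 reads
[15] I2 exec-done
[16] I2 writes R2
[17] I3 issues→M1
[18] I3 reads · I4 issues→A1
[19] I4 reads
[21] I4 exec-done
[22] I4 writes R5
[23] I3 exec-done
[24] I3 writes R2
[25] I5 issues→M1
[26] I5 reads · I6 issues→M0
[31] I5 exec-done
[32] I5 writes R7
[33] I6 reads
[38] I6 exec-done
[39] I6 writes R0
[40] I7 issues→M0
[41] I7 reads
[46] I7 exec-done
[47] I7 writes R4
[48] I8 issues→M0
[49] I8 reads
[54] I8 exec-done
[55] I8 writes R1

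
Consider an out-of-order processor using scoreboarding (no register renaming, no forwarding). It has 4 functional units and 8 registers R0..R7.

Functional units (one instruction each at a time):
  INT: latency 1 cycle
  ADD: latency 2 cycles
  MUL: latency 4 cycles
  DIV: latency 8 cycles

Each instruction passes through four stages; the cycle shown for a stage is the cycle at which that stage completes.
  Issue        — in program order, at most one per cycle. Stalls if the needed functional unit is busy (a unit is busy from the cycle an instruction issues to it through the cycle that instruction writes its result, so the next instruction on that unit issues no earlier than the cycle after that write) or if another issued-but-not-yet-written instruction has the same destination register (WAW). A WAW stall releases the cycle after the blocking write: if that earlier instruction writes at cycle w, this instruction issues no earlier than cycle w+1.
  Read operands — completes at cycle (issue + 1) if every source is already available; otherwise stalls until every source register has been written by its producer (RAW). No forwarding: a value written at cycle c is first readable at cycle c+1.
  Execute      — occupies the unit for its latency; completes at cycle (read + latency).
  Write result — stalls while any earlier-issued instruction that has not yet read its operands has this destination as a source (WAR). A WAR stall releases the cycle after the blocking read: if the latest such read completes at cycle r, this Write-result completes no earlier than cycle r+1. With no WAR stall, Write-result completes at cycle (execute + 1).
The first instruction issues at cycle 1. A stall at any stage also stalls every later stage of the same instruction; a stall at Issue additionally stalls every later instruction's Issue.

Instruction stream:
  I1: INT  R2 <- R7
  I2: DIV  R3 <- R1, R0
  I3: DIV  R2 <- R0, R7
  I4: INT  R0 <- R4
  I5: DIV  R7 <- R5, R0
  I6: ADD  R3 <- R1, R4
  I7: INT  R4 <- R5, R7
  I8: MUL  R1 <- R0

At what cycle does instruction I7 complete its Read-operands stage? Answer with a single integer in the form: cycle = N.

I1: IS=1 RO=2 EX=3 WR=4
I2: IS=2 RO=3 EX=11 WR=12
I3: IS=13 RO=14 EX=22 WR=23  [struct: DIV busy until I2 writes@12]
I4: IS=14 RO=15 EX=16 WR=17
I5: IS=24 RO=25 EX=33 WR=34  [struct: DIV busy until I3 writes@23]
I6: IS=25 RO=26 EX=28 WR=29
I7: IS=26 RO=35 EX=36 WR=37  [RAW R7: wait I5 write@34]
I8: IS=27 RO=28 EX=32 WR=33

cycle = 35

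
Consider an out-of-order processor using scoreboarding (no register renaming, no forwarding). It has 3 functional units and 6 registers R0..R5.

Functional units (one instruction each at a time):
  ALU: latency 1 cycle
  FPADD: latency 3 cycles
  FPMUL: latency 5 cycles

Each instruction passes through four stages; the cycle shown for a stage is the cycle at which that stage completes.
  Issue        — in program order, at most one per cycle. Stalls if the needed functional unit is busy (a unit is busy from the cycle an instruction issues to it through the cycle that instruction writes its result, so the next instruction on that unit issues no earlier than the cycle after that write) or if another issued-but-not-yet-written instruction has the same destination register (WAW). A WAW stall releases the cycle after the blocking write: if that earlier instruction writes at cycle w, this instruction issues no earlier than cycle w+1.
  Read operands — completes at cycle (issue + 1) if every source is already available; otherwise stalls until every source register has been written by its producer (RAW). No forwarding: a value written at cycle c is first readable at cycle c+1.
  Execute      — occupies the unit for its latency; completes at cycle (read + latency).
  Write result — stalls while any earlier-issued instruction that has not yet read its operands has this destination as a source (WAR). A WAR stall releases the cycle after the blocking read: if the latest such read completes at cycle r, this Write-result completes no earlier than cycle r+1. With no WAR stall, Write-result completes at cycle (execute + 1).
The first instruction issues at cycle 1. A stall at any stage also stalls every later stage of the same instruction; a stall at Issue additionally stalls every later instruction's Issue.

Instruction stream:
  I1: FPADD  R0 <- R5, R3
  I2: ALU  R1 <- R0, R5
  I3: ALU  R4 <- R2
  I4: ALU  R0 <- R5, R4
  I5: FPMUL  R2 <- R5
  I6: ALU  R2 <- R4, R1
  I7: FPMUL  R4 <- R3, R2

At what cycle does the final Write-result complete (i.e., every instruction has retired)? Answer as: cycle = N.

I1: IS=1 RO=2 EX=5 WR=6
I2: IS=2 RO=7 EX=8 WR=9  [RAW R0: wait I1 write@6]
I3: IS=10 RO=11 EX=12 WR=13  [struct: ALU busy until I2 writes@9]
I4: IS=14 RO=15 EX=16 WR=17  [struct: ALU busy until I3 writes@13]
I5: IS=15 RO=16 EX=21 WR=22
I6: IS=23 RO=24 EX=25 WR=26  [WAW R2: wait I5 write@22]
I7: IS=24 RO=27 EX=32 WR=33  [RAW R2: wait I6 write@26]

cycle = 33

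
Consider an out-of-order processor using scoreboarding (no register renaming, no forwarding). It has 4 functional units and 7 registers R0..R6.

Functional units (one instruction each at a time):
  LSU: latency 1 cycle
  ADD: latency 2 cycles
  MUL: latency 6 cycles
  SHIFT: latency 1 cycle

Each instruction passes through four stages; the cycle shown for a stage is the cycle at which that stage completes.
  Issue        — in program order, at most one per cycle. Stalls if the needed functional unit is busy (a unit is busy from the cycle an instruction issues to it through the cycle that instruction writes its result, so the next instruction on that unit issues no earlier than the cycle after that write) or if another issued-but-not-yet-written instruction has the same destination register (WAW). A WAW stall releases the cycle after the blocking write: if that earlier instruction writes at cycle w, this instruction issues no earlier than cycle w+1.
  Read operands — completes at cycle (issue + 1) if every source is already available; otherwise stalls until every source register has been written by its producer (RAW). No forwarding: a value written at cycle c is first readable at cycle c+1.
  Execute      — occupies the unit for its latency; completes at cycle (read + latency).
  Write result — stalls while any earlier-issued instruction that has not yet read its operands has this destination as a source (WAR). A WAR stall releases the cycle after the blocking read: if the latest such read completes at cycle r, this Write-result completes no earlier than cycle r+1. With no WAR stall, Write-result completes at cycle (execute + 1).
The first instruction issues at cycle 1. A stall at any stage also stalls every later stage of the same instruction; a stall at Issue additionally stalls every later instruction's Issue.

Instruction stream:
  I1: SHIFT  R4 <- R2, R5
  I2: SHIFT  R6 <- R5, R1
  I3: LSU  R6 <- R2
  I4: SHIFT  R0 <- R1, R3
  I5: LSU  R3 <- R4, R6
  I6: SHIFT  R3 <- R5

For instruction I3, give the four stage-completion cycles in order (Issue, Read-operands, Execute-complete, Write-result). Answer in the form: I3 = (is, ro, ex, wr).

I3 = (9, 10, 11, 12)

[1] I1→SHIFT
[2] I1 RO
[3] I1 EX
[4] I1 WR R4
[5] I2→SHIFT
[6] I2 RO
[7] I2 EX
[8] I2 WR R6
[9] I3→LSU
[10] I3 RO; I4→SHIFT
[11] I3 EX; I4 RO
[12] I3 WR R6; I4 EX
[13] I4 WR R0; I5→LSU
[14] I5 RO
[15] I5 EX
[16] I5 WR R3
[17] I6→SHIFT
[18] I6 RO
[19] I6 EX
[20] I6 WR R3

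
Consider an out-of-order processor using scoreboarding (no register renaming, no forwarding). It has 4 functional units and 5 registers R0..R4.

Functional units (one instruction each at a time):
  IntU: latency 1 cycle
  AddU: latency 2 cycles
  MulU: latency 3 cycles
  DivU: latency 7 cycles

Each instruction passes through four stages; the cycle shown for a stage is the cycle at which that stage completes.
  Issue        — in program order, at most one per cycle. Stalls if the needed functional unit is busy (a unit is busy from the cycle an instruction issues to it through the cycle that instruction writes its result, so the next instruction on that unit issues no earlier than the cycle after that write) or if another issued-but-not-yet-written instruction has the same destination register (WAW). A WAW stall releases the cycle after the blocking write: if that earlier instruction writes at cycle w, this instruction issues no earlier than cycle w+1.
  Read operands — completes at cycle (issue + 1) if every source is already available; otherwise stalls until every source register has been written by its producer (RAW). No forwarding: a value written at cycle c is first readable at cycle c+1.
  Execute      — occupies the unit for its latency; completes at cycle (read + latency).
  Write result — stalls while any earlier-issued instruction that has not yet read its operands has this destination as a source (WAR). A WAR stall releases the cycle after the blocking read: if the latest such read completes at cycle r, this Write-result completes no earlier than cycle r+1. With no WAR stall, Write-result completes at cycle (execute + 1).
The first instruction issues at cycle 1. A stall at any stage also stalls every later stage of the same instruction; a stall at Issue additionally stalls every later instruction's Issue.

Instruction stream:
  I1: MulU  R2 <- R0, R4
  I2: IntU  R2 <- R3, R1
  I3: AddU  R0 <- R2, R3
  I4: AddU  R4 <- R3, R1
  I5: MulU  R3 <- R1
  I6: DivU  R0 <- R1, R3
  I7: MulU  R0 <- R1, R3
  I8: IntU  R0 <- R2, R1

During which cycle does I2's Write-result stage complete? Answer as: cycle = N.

cycle = 10

t=1  issue I1 (MulU)
t=2  I1 read-ops
t=5  I1 finished on MulU
t=6  I1→R2
t=7  issue I2 (IntU)
t=8  I2 read-ops; issue I3 (AddU)
t=9  I2 finished on IntU
t=10  I2→R2
t=11  I3 read-ops
t=13  I3 finished on AddU
t=14  I3→R0
t=15  issue I4 (AddU)
t=16  I4 read-ops; issue I5 (MulU)
t=17  I5 read-ops; issue I6 (DivU)
t=18  I4 finished on AddU
t=19  I4→R4
t=20  I5 finished on MulU
t=21  I5→R3
t=22  I6 read-ops
t=29  I6 finished on DivU
t=30  I6→R0
t=31  issue I7 (MulU)
t=32  I7 read-ops
t=35  I7 finished on MulU
t=36  I7→R0
t=37  issue I8 (IntU)
t=38  I8 read-ops
t=39  I8 finished on IntU
t=40  I8→R0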